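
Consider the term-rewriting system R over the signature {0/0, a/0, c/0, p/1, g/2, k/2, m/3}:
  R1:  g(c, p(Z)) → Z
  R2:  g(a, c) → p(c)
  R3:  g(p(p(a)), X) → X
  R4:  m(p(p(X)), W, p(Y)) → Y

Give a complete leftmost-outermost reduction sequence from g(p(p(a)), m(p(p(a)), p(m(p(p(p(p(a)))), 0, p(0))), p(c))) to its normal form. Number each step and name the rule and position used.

c

1. g(p(p(a)), m(p(p(a)), p(m(p(p(p(p(a)))), 0, p(0))), p(c)))  →  m(p(p(a)), p(m(p(p(p(p(a)))), 0, p(0))), p(c))   [R3 at ε]
2. m(p(p(a)), p(m(p(p(p(p(a)))), 0, p(0))), p(c))  →  c   [R4 at ε]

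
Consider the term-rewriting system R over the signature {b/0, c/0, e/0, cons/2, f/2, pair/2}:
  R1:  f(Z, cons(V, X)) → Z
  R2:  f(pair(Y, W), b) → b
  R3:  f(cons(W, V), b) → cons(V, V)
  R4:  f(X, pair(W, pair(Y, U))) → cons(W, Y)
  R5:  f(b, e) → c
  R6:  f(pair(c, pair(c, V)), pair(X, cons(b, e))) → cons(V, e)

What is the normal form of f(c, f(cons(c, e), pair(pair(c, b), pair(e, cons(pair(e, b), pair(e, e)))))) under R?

1. f(c, f(cons(c, e), pair(pair(c, b), pair(e, cons(pair(e, b), pair(e, e))))))  →  f(c, cons(pair(c, b), e))   [R4 at 2]
2. f(c, cons(pair(c, b), e))  →  c   [R1 at ε]

c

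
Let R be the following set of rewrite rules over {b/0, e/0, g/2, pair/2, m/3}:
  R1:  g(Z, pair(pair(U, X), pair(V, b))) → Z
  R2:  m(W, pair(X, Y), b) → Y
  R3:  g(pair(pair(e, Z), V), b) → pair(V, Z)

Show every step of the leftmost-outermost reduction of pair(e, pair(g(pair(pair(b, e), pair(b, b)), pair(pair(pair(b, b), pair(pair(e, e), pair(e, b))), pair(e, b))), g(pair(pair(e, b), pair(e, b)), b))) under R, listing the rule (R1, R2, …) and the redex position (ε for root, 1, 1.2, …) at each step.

pair(e, pair(pair(pair(b, e), pair(b, b)), pair(pair(e, b), b)))

1. pair(e, pair(g(pair(pair(b, e), pair(b, b)), pair(pair(pair(b, b), pair(pair(e, e), pair(e, b))), pair(e, b))), g(pair(pair(e, b), pair(e, b)), b)))  →  pair(e, pair(pair(pair(b, e), pair(b, b)), g(pair(pair(e, b), pair(e, b)), b)))   [R1 at 2.1]
2. pair(e, pair(pair(pair(b, e), pair(b, b)), g(pair(pair(e, b), pair(e, b)), b)))  →  pair(e, pair(pair(pair(b, e), pair(b, b)), pair(pair(e, b), b)))   [R3 at 2.2]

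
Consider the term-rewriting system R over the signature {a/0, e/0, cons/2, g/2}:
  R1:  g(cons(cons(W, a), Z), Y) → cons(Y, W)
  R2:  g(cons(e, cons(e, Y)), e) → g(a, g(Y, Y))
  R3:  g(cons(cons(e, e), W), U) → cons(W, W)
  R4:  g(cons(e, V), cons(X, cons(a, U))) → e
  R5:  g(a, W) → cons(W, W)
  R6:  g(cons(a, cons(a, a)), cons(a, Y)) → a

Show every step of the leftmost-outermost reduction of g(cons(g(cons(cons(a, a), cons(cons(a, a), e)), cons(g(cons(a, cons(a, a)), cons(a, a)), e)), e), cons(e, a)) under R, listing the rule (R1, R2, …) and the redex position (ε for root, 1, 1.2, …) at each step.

cons(cons(e, a), cons(a, e))

1. g(cons(g(cons(cons(a, a), cons(cons(a, a), e)), cons(g(cons(a, cons(a, a)), cons(a, a)), e)), e), cons(e, a))  →  g(cons(cons(cons(g(cons(a, cons(a, a)), cons(a, a)), e), a), e), cons(e, a))   [R1 at 1.1]
2. g(cons(cons(cons(g(cons(a, cons(a, a)), cons(a, a)), e), a), e), cons(e, a))  →  cons(cons(e, a), cons(g(cons(a, cons(a, a)), cons(a, a)), e))   [R1 at ε]
3. cons(cons(e, a), cons(g(cons(a, cons(a, a)), cons(a, a)), e))  →  cons(cons(e, a), cons(a, e))   [R6 at 2.1]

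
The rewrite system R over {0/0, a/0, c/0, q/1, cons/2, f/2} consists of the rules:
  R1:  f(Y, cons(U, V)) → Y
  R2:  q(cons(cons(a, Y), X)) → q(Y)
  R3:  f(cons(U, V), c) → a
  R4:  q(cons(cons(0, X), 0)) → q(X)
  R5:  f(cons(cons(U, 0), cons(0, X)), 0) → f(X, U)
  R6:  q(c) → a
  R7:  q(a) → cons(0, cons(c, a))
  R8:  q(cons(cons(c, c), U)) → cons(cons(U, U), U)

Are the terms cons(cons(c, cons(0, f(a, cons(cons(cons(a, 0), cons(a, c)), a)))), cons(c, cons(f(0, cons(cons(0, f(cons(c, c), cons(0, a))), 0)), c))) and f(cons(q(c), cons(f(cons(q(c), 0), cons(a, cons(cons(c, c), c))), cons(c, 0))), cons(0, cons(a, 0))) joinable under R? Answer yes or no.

no — NF(t₁) = cons(cons(c, cons(0, a)), cons(c, cons(0, c))), NF(t₂) = cons(a, cons(cons(a, 0), cons(c, 0)))

Reduce t₁ = cons(cons(c, cons(0, f(a, cons(cons(cons(a, 0), cons(a, c)), a)))), cons(c, cons(f(0, cons(cons(0, f(cons(c, c), cons(0, a))), 0)), c))):
1. cons(cons(c, cons(0, f(a, cons(cons(cons(a, 0), cons(a, c)), a)))), cons(c, cons(f(0, cons(cons(0, f(cons(c, c), cons(0, a))), 0)), c)))  →  cons(cons(c, cons(0, a)), cons(c, cons(f(0, cons(cons(0, f(cons(c, c), cons(0, a))), 0)), c)))   [R1 at 1.2.2]
2. cons(cons(c, cons(0, a)), cons(c, cons(f(0, cons(cons(0, f(cons(c, c), cons(0, a))), 0)), c)))  →  cons(cons(c, cons(0, a)), cons(c, cons(0, c)))   [R1 at 2.2.1]

Reduce t₂ = f(cons(q(c), cons(f(cons(q(c), 0), cons(a, cons(cons(c, c), c))), cons(c, 0))), cons(0, cons(a, 0))):
1. f(cons(q(c), cons(f(cons(q(c), 0), cons(a, cons(cons(c, c), c))), cons(c, 0))), cons(0, cons(a, 0)))  →  cons(q(c), cons(f(cons(q(c), 0), cons(a, cons(cons(c, c), c))), cons(c, 0)))   [R1 at ε]
2. cons(q(c), cons(f(cons(q(c), 0), cons(a, cons(cons(c, c), c))), cons(c, 0)))  →  cons(a, cons(f(cons(q(c), 0), cons(a, cons(cons(c, c), c))), cons(c, 0)))   [R6 at 1]
3. cons(a, cons(f(cons(q(c), 0), cons(a, cons(cons(c, c), c))), cons(c, 0)))  →  cons(a, cons(cons(q(c), 0), cons(c, 0)))   [R1 at 2.1]
4. cons(a, cons(cons(q(c), 0), cons(c, 0)))  →  cons(a, cons(cons(a, 0), cons(c, 0)))   [R6 at 2.1.1]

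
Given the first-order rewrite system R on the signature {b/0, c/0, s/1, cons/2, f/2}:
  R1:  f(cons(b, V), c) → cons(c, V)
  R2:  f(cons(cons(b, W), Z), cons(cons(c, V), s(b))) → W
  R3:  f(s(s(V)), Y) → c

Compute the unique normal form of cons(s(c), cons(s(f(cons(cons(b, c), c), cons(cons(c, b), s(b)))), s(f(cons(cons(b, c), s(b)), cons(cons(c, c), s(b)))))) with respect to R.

cons(s(c), cons(s(c), s(c)))

1. cons(s(c), cons(s(f(cons(cons(b, c), c), cons(cons(c, b), s(b)))), s(f(cons(cons(b, c), s(b)), cons(cons(c, c), s(b))))))  →  cons(s(c), cons(s(c), s(f(cons(cons(b, c), s(b)), cons(cons(c, c), s(b))))))   [R2 at 2.1.1]
2. cons(s(c), cons(s(c), s(f(cons(cons(b, c), s(b)), cons(cons(c, c), s(b))))))  →  cons(s(c), cons(s(c), s(c)))   [R2 at 2.2.1]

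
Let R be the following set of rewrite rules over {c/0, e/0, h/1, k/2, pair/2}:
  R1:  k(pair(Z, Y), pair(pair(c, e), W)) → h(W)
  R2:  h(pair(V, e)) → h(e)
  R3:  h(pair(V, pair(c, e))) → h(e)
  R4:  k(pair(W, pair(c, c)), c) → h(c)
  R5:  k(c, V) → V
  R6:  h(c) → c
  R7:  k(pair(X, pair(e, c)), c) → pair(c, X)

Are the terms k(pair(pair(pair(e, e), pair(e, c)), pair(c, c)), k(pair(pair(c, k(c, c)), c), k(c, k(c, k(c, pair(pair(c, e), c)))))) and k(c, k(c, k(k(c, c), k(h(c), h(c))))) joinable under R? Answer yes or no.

yes — NF(t₁) = c, NF(t₂) = c

Reduce t₁ = k(pair(pair(pair(e, e), pair(e, c)), pair(c, c)), k(pair(pair(c, k(c, c)), c), k(c, k(c, k(c, pair(pair(c, e), c)))))):
1. k(pair(pair(pair(e, e), pair(e, c)), pair(c, c)), k(pair(pair(c, k(c, c)), c), k(c, k(c, k(c, pair(pair(c, e), c))))))  →  k(pair(pair(pair(e, e), pair(e, c)), pair(c, c)), k(pair(pair(c, c), c), k(c, k(c, k(c, pair(pair(c, e), c))))))   [R5 at 2.1.1.2]
2. k(pair(pair(pair(e, e), pair(e, c)), pair(c, c)), k(pair(pair(c, c), c), k(c, k(c, k(c, pair(pair(c, e), c))))))  →  k(pair(pair(pair(e, e), pair(e, c)), pair(c, c)), k(pair(pair(c, c), c), k(c, k(c, pair(pair(c, e), c)))))   [R5 at 2.2]
3. k(pair(pair(pair(e, e), pair(e, c)), pair(c, c)), k(pair(pair(c, c), c), k(c, k(c, pair(pair(c, e), c)))))  →  k(pair(pair(pair(e, e), pair(e, c)), pair(c, c)), k(pair(pair(c, c), c), k(c, pair(pair(c, e), c))))   [R5 at 2.2]
4. k(pair(pair(pair(e, e), pair(e, c)), pair(c, c)), k(pair(pair(c, c), c), k(c, pair(pair(c, e), c))))  →  k(pair(pair(pair(e, e), pair(e, c)), pair(c, c)), k(pair(pair(c, c), c), pair(pair(c, e), c)))   [R5 at 2.2]
5. k(pair(pair(pair(e, e), pair(e, c)), pair(c, c)), k(pair(pair(c, c), c), pair(pair(c, e), c)))  →  k(pair(pair(pair(e, e), pair(e, c)), pair(c, c)), h(c))   [R1 at 2]
6. k(pair(pair(pair(e, e), pair(e, c)), pair(c, c)), h(c))  →  k(pair(pair(pair(e, e), pair(e, c)), pair(c, c)), c)   [R6 at 2]
7. k(pair(pair(pair(e, e), pair(e, c)), pair(c, c)), c)  →  h(c)   [R4 at ε]
8. h(c)  →  c   [R6 at ε]

Reduce t₂ = k(c, k(c, k(k(c, c), k(h(c), h(c))))):
1. k(c, k(c, k(k(c, c), k(h(c), h(c)))))  →  k(c, k(k(c, c), k(h(c), h(c))))   [R5 at ε]
2. k(c, k(k(c, c), k(h(c), h(c))))  →  k(k(c, c), k(h(c), h(c)))   [R5 at ε]
3. k(k(c, c), k(h(c), h(c)))  →  k(c, k(h(c), h(c)))   [R5 at 1]
4. k(c, k(h(c), h(c)))  →  k(h(c), h(c))   [R5 at ε]
5. k(h(c), h(c))  →  k(c, h(c))   [R6 at 1]
6. k(c, h(c))  →  h(c)   [R5 at ε]
7. h(c)  →  c   [R6 at ε]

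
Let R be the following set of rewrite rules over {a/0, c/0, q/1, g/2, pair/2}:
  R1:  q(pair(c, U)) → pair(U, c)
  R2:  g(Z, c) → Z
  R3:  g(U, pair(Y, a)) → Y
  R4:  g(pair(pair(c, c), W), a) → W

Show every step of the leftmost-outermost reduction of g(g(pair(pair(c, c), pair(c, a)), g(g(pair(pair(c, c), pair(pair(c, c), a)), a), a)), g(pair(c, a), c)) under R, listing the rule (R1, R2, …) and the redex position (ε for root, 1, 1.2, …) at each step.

1. g(g(pair(pair(c, c), pair(c, a)), g(g(pair(pair(c, c), pair(pair(c, c), a)), a), a)), g(pair(c, a), c))  →  g(g(pair(pair(c, c), pair(c, a)), g(pair(pair(c, c), a), a)), g(pair(c, a), c))   [R4 at 1.2.1]
2. g(g(pair(pair(c, c), pair(c, a)), g(pair(pair(c, c), a), a)), g(pair(c, a), c))  →  g(g(pair(pair(c, c), pair(c, a)), a), g(pair(c, a), c))   [R4 at 1.2]
3. g(g(pair(pair(c, c), pair(c, a)), a), g(pair(c, a), c))  →  g(pair(c, a), g(pair(c, a), c))   [R4 at 1]
4. g(pair(c, a), g(pair(c, a), c))  →  g(pair(c, a), pair(c, a))   [R2 at 2]
5. g(pair(c, a), pair(c, a))  →  c   [R3 at ε]

c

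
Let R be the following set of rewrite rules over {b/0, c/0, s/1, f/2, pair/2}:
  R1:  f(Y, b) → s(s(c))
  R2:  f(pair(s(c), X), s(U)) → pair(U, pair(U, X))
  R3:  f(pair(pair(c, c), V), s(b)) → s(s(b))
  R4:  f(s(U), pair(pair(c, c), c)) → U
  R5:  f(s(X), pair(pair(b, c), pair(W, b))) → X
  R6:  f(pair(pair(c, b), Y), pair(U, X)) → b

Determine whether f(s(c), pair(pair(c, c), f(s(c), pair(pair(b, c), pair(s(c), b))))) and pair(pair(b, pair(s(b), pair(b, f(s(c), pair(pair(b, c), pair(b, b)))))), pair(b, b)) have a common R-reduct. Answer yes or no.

no — NF(t₁) = c, NF(t₂) = pair(pair(b, pair(s(b), pair(b, c))), pair(b, b))

Reduce t₁ = f(s(c), pair(pair(c, c), f(s(c), pair(pair(b, c), pair(s(c), b))))):
1. f(s(c), pair(pair(c, c), f(s(c), pair(pair(b, c), pair(s(c), b)))))  →  f(s(c), pair(pair(c, c), c))   [R5 at 2.2]
2. f(s(c), pair(pair(c, c), c))  →  c   [R4 at ε]

Reduce t₂ = pair(pair(b, pair(s(b), pair(b, f(s(c), pair(pair(b, c), pair(b, b)))))), pair(b, b)):
1. pair(pair(b, pair(s(b), pair(b, f(s(c), pair(pair(b, c), pair(b, b)))))), pair(b, b))  →  pair(pair(b, pair(s(b), pair(b, c))), pair(b, b))   [R5 at 1.2.2.2]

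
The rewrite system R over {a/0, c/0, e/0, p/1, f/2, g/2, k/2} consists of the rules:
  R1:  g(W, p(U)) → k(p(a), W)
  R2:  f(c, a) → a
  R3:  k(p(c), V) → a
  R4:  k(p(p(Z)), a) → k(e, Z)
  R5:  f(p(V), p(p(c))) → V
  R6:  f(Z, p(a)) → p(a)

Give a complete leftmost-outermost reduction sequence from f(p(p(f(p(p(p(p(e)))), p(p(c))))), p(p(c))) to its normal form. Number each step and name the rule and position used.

1. f(p(p(f(p(p(p(p(e)))), p(p(c))))), p(p(c)))  →  p(f(p(p(p(p(e)))), p(p(c))))   [R5 at ε]
2. p(f(p(p(p(p(e)))), p(p(c))))  →  p(p(p(p(e))))   [R5 at 1]

p(p(p(p(e))))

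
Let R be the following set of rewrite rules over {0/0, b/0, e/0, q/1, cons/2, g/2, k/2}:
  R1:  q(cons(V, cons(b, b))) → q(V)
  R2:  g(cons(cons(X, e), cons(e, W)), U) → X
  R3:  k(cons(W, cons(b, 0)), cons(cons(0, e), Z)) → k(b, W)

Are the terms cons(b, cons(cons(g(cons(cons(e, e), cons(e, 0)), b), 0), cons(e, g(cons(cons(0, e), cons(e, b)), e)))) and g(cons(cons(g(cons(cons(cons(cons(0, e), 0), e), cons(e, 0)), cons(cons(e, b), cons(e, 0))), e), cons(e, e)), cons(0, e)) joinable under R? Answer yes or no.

Reduce t₁ = cons(b, cons(cons(g(cons(cons(e, e), cons(e, 0)), b), 0), cons(e, g(cons(cons(0, e), cons(e, b)), e)))):
1. cons(b, cons(cons(g(cons(cons(e, e), cons(e, 0)), b), 0), cons(e, g(cons(cons(0, e), cons(e, b)), e))))  →  cons(b, cons(cons(e, 0), cons(e, g(cons(cons(0, e), cons(e, b)), e))))   [R2 at 2.1.1]
2. cons(b, cons(cons(e, 0), cons(e, g(cons(cons(0, e), cons(e, b)), e))))  →  cons(b, cons(cons(e, 0), cons(e, 0)))   [R2 at 2.2.2]

Reduce t₂ = g(cons(cons(g(cons(cons(cons(cons(0, e), 0), e), cons(e, 0)), cons(cons(e, b), cons(e, 0))), e), cons(e, e)), cons(0, e)):
1. g(cons(cons(g(cons(cons(cons(cons(0, e), 0), e), cons(e, 0)), cons(cons(e, b), cons(e, 0))), e), cons(e, e)), cons(0, e))  →  g(cons(cons(cons(cons(0, e), 0), e), cons(e, 0)), cons(cons(e, b), cons(e, 0)))   [R2 at ε]
2. g(cons(cons(cons(cons(0, e), 0), e), cons(e, 0)), cons(cons(e, b), cons(e, 0)))  →  cons(cons(0, e), 0)   [R2 at ε]

no — NF(t₁) = cons(b, cons(cons(e, 0), cons(e, 0))), NF(t₂) = cons(cons(0, e), 0)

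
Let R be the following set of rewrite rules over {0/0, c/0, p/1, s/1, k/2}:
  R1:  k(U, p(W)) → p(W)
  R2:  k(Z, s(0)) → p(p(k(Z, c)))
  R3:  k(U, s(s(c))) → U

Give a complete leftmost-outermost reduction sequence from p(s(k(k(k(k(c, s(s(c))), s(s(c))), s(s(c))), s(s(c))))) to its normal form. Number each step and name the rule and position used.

1. p(s(k(k(k(k(c, s(s(c))), s(s(c))), s(s(c))), s(s(c)))))  →  p(s(k(k(k(c, s(s(c))), s(s(c))), s(s(c)))))   [R3 at 1.1]
2. p(s(k(k(k(c, s(s(c))), s(s(c))), s(s(c)))))  →  p(s(k(k(c, s(s(c))), s(s(c)))))   [R3 at 1.1]
3. p(s(k(k(c, s(s(c))), s(s(c)))))  →  p(s(k(c, s(s(c)))))   [R3 at 1.1]
4. p(s(k(c, s(s(c)))))  →  p(s(c))   [R3 at 1.1]

p(s(c))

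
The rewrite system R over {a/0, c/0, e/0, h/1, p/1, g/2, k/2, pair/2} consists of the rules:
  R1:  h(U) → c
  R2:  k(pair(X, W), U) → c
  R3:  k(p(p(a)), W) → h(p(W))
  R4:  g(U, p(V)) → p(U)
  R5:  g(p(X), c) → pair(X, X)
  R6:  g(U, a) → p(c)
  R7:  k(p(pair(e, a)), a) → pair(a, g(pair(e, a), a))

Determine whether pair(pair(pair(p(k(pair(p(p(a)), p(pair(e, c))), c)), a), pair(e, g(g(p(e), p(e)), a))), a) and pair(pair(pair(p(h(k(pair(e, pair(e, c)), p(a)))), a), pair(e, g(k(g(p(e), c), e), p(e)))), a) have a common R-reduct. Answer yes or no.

Reduce t₁ = pair(pair(pair(p(k(pair(p(p(a)), p(pair(e, c))), c)), a), pair(e, g(g(p(e), p(e)), a))), a):
1. pair(pair(pair(p(k(pair(p(p(a)), p(pair(e, c))), c)), a), pair(e, g(g(p(e), p(e)), a))), a)  →  pair(pair(pair(p(c), a), pair(e, g(g(p(e), p(e)), a))), a)   [R2 at 1.1.1.1]
2. pair(pair(pair(p(c), a), pair(e, g(g(p(e), p(e)), a))), a)  →  pair(pair(pair(p(c), a), pair(e, p(c))), a)   [R6 at 1.2.2]

Reduce t₂ = pair(pair(pair(p(h(k(pair(e, pair(e, c)), p(a)))), a), pair(e, g(k(g(p(e), c), e), p(e)))), a):
1. pair(pair(pair(p(h(k(pair(e, pair(e, c)), p(a)))), a), pair(e, g(k(g(p(e), c), e), p(e)))), a)  →  pair(pair(pair(p(c), a), pair(e, g(k(g(p(e), c), e), p(e)))), a)   [R1 at 1.1.1.1]
2. pair(pair(pair(p(c), a), pair(e, g(k(g(p(e), c), e), p(e)))), a)  →  pair(pair(pair(p(c), a), pair(e, p(k(g(p(e), c), e)))), a)   [R4 at 1.2.2]
3. pair(pair(pair(p(c), a), pair(e, p(k(g(p(e), c), e)))), a)  →  pair(pair(pair(p(c), a), pair(e, p(k(pair(e, e), e)))), a)   [R5 at 1.2.2.1.1]
4. pair(pair(pair(p(c), a), pair(e, p(k(pair(e, e), e)))), a)  →  pair(pair(pair(p(c), a), pair(e, p(c))), a)   [R2 at 1.2.2.1]

yes — NF(t₁) = pair(pair(pair(p(c), a), pair(e, p(c))), a), NF(t₂) = pair(pair(pair(p(c), a), pair(e, p(c))), a)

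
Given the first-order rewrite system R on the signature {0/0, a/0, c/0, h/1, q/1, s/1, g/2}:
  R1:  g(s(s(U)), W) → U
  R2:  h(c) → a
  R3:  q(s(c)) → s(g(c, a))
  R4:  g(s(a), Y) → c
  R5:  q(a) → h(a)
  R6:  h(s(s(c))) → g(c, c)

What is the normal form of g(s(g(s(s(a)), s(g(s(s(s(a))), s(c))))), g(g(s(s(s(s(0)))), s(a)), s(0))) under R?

1. g(s(g(s(s(a)), s(g(s(s(s(a))), s(c))))), g(g(s(s(s(s(0)))), s(a)), s(0)))  →  g(s(a), g(g(s(s(s(s(0)))), s(a)), s(0)))   [R1 at 1.1]
2. g(s(a), g(g(s(s(s(s(0)))), s(a)), s(0)))  →  c   [R4 at ε]

c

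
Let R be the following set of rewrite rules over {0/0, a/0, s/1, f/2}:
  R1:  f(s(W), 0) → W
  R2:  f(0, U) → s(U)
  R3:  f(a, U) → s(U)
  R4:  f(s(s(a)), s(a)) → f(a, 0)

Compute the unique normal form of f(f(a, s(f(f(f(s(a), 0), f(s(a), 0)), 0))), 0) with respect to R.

s(a)

1. f(f(a, s(f(f(f(s(a), 0), f(s(a), 0)), 0))), 0)  →  f(s(s(f(f(f(s(a), 0), f(s(a), 0)), 0))), 0)   [R3 at 1]
2. f(s(s(f(f(f(s(a), 0), f(s(a), 0)), 0))), 0)  →  s(f(f(f(s(a), 0), f(s(a), 0)), 0))   [R1 at ε]
3. s(f(f(f(s(a), 0), f(s(a), 0)), 0))  →  s(f(f(a, f(s(a), 0)), 0))   [R1 at 1.1.1]
4. s(f(f(a, f(s(a), 0)), 0))  →  s(f(s(f(s(a), 0)), 0))   [R3 at 1.1]
5. s(f(s(f(s(a), 0)), 0))  →  s(f(s(a), 0))   [R1 at 1]
6. s(f(s(a), 0))  →  s(a)   [R1 at 1]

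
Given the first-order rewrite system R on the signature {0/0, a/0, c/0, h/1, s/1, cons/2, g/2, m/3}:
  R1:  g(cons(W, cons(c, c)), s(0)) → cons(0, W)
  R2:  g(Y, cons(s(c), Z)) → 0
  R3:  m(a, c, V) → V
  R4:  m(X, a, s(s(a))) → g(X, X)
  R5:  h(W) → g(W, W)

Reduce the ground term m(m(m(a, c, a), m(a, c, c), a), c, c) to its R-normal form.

1. m(m(m(a, c, a), m(a, c, c), a), c, c)  →  m(m(a, m(a, c, c), a), c, c)   [R3 at 1.1]
2. m(m(a, m(a, c, c), a), c, c)  →  m(m(a, c, a), c, c)   [R3 at 1.2]
3. m(m(a, c, a), c, c)  →  m(a, c, c)   [R3 at 1]
4. m(a, c, c)  →  c   [R3 at ε]

c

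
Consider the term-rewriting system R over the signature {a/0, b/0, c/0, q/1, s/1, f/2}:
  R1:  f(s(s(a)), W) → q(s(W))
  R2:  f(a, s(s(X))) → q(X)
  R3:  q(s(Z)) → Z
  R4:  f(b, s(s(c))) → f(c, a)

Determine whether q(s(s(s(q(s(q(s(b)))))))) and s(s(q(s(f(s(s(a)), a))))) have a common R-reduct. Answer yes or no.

no — NF(t₁) = s(s(b)), NF(t₂) = s(s(a))

Reduce t₁ = q(s(s(s(q(s(q(s(b)))))))):
1. q(s(s(s(q(s(q(s(b))))))))  →  s(s(q(s(q(s(b))))))   [R3 at ε]
2. s(s(q(s(q(s(b))))))  →  s(s(q(s(b))))   [R3 at 1.1]
3. s(s(q(s(b))))  →  s(s(b))   [R3 at 1.1]

Reduce t₂ = s(s(q(s(f(s(s(a)), a))))):
1. s(s(q(s(f(s(s(a)), a)))))  →  s(s(f(s(s(a)), a)))   [R3 at 1.1]
2. s(s(f(s(s(a)), a)))  →  s(s(q(s(a))))   [R1 at 1.1]
3. s(s(q(s(a))))  →  s(s(a))   [R3 at 1.1]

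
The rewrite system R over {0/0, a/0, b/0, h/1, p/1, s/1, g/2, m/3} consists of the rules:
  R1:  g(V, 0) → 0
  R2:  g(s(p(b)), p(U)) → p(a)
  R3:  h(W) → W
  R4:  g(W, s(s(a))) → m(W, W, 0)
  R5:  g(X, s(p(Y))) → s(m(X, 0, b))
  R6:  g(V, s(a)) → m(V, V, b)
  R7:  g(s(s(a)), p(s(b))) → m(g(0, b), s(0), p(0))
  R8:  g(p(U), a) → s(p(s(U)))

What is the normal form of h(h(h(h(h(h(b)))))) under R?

1. h(h(h(h(h(h(b))))))  →  h(h(h(h(h(b)))))   [R3 at ε]
2. h(h(h(h(h(b)))))  →  h(h(h(h(b))))   [R3 at ε]
3. h(h(h(h(b))))  →  h(h(h(b)))   [R3 at ε]
4. h(h(h(b)))  →  h(h(b))   [R3 at ε]
5. h(h(b))  →  h(b)   [R3 at ε]
6. h(b)  →  b   [R3 at ε]

b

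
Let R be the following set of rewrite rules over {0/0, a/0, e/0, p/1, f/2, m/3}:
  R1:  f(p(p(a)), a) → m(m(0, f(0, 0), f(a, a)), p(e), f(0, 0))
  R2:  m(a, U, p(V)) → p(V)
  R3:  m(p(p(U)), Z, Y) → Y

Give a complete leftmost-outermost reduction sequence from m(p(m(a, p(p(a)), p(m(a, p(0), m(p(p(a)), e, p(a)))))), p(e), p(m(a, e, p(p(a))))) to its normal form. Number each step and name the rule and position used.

p(p(p(a)))

1. m(p(m(a, p(p(a)), p(m(a, p(0), m(p(p(a)), e, p(a)))))), p(e), p(m(a, e, p(p(a)))))  →  m(p(p(m(a, p(0), m(p(p(a)), e, p(a))))), p(e), p(m(a, e, p(p(a)))))   [R2 at 1.1]
2. m(p(p(m(a, p(0), m(p(p(a)), e, p(a))))), p(e), p(m(a, e, p(p(a)))))  →  p(m(a, e, p(p(a))))   [R3 at ε]
3. p(m(a, e, p(p(a))))  →  p(p(p(a)))   [R2 at 1]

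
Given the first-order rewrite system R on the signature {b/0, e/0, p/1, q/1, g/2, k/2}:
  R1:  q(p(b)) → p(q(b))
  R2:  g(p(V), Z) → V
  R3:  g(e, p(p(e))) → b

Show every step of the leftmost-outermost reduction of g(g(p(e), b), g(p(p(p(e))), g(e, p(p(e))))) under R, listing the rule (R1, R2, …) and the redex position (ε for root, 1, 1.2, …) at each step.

1. g(g(p(e), b), g(p(p(p(e))), g(e, p(p(e)))))  →  g(e, g(p(p(p(e))), g(e, p(p(e)))))   [R2 at 1]
2. g(e, g(p(p(p(e))), g(e, p(p(e)))))  →  g(e, p(p(e)))   [R2 at 2]
3. g(e, p(p(e)))  →  b   [R3 at ε]

b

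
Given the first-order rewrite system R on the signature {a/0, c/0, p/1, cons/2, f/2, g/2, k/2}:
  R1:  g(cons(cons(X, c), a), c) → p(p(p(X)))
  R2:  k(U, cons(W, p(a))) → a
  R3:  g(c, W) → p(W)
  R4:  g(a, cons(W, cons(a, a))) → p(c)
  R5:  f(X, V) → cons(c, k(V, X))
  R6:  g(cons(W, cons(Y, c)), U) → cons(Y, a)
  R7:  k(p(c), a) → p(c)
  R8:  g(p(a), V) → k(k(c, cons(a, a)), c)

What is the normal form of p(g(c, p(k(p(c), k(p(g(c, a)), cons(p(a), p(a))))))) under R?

1. p(g(c, p(k(p(c), k(p(g(c, a)), cons(p(a), p(a)))))))  →  p(p(p(k(p(c), k(p(g(c, a)), cons(p(a), p(a)))))))   [R3 at 1]
2. p(p(p(k(p(c), k(p(g(c, a)), cons(p(a), p(a)))))))  →  p(p(p(k(p(c), a))))   [R2 at 1.1.1.2]
3. p(p(p(k(p(c), a))))  →  p(p(p(p(c))))   [R7 at 1.1.1]

p(p(p(p(c))))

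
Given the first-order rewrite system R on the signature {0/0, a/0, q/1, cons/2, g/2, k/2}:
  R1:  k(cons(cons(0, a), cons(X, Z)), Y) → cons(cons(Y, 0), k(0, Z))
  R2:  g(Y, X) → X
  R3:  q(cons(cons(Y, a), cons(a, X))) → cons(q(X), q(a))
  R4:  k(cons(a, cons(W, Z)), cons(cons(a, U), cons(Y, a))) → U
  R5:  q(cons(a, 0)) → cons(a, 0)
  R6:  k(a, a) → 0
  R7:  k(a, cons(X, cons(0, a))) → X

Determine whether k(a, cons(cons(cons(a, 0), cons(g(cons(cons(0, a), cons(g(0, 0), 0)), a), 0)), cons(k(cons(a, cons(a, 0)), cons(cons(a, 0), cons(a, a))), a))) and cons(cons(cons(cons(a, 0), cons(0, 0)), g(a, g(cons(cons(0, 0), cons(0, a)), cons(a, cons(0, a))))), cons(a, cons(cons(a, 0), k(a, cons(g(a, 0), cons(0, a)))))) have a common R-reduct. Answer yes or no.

Reduce t₁ = k(a, cons(cons(cons(a, 0), cons(g(cons(cons(0, a), cons(g(0, 0), 0)), a), 0)), cons(k(cons(a, cons(a, 0)), cons(cons(a, 0), cons(a, a))), a))):
1. k(a, cons(cons(cons(a, 0), cons(g(cons(cons(0, a), cons(g(0, 0), 0)), a), 0)), cons(k(cons(a, cons(a, 0)), cons(cons(a, 0), cons(a, a))), a)))  →  k(a, cons(cons(cons(a, 0), cons(a, 0)), cons(k(cons(a, cons(a, 0)), cons(cons(a, 0), cons(a, a))), a)))   [R2 at 2.1.2.1]
2. k(a, cons(cons(cons(a, 0), cons(a, 0)), cons(k(cons(a, cons(a, 0)), cons(cons(a, 0), cons(a, a))), a)))  →  k(a, cons(cons(cons(a, 0), cons(a, 0)), cons(0, a)))   [R4 at 2.2.1]
3. k(a, cons(cons(cons(a, 0), cons(a, 0)), cons(0, a)))  →  cons(cons(a, 0), cons(a, 0))   [R7 at ε]

Reduce t₂ = cons(cons(cons(cons(a, 0), cons(0, 0)), g(a, g(cons(cons(0, 0), cons(0, a)), cons(a, cons(0, a))))), cons(a, cons(cons(a, 0), k(a, cons(g(a, 0), cons(0, a)))))):
1. cons(cons(cons(cons(a, 0), cons(0, 0)), g(a, g(cons(cons(0, 0), cons(0, a)), cons(a, cons(0, a))))), cons(a, cons(cons(a, 0), k(a, cons(g(a, 0), cons(0, a))))))  →  cons(cons(cons(cons(a, 0), cons(0, 0)), g(cons(cons(0, 0), cons(0, a)), cons(a, cons(0, a)))), cons(a, cons(cons(a, 0), k(a, cons(g(a, 0), cons(0, a))))))   [R2 at 1.2]
2. cons(cons(cons(cons(a, 0), cons(0, 0)), g(cons(cons(0, 0), cons(0, a)), cons(a, cons(0, a)))), cons(a, cons(cons(a, 0), k(a, cons(g(a, 0), cons(0, a))))))  →  cons(cons(cons(cons(a, 0), cons(0, 0)), cons(a, cons(0, a))), cons(a, cons(cons(a, 0), k(a, cons(g(a, 0), cons(0, a))))))   [R2 at 1.2]
3. cons(cons(cons(cons(a, 0), cons(0, 0)), cons(a, cons(0, a))), cons(a, cons(cons(a, 0), k(a, cons(g(a, 0), cons(0, a))))))  →  cons(cons(cons(cons(a, 0), cons(0, 0)), cons(a, cons(0, a))), cons(a, cons(cons(a, 0), g(a, 0))))   [R7 at 2.2.2]
4. cons(cons(cons(cons(a, 0), cons(0, 0)), cons(a, cons(0, a))), cons(a, cons(cons(a, 0), g(a, 0))))  →  cons(cons(cons(cons(a, 0), cons(0, 0)), cons(a, cons(0, a))), cons(a, cons(cons(a, 0), 0)))   [R2 at 2.2.2]

no — NF(t₁) = cons(cons(a, 0), cons(a, 0)), NF(t₂) = cons(cons(cons(cons(a, 0), cons(0, 0)), cons(a, cons(0, a))), cons(a, cons(cons(a, 0), 0)))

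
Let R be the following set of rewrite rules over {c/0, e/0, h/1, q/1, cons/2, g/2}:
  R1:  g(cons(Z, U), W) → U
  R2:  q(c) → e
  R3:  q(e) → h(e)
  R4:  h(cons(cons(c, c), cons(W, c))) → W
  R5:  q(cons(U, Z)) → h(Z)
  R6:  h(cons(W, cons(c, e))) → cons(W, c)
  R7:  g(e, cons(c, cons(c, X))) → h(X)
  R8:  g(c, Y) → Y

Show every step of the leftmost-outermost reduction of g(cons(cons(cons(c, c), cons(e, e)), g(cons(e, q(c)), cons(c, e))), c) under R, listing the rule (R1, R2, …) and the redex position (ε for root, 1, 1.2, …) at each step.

e

1. g(cons(cons(cons(c, c), cons(e, e)), g(cons(e, q(c)), cons(c, e))), c)  →  g(cons(e, q(c)), cons(c, e))   [R1 at ε]
2. g(cons(e, q(c)), cons(c, e))  →  q(c)   [R1 at ε]
3. q(c)  →  e   [R2 at ε]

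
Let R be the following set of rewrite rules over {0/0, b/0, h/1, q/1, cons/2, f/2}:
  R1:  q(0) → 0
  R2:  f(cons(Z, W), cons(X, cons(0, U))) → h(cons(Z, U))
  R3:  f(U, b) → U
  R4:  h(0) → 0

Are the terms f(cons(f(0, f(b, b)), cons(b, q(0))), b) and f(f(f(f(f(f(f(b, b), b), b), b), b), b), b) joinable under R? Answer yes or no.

Reduce t₁ = f(cons(f(0, f(b, b)), cons(b, q(0))), b):
1. f(cons(f(0, f(b, b)), cons(b, q(0))), b)  →  cons(f(0, f(b, b)), cons(b, q(0)))   [R3 at ε]
2. cons(f(0, f(b, b)), cons(b, q(0)))  →  cons(f(0, b), cons(b, q(0)))   [R3 at 1.2]
3. cons(f(0, b), cons(b, q(0)))  →  cons(0, cons(b, q(0)))   [R3 at 1]
4. cons(0, cons(b, q(0)))  →  cons(0, cons(b, 0))   [R1 at 2.2]

Reduce t₂ = f(f(f(f(f(f(f(b, b), b), b), b), b), b), b):
1. f(f(f(f(f(f(f(b, b), b), b), b), b), b), b)  →  f(f(f(f(f(f(b, b), b), b), b), b), b)   [R3 at ε]
2. f(f(f(f(f(f(b, b), b), b), b), b), b)  →  f(f(f(f(f(b, b), b), b), b), b)   [R3 at ε]
3. f(f(f(f(f(b, b), b), b), b), b)  →  f(f(f(f(b, b), b), b), b)   [R3 at ε]
4. f(f(f(f(b, b), b), b), b)  →  f(f(f(b, b), b), b)   [R3 at ε]
5. f(f(f(b, b), b), b)  →  f(f(b, b), b)   [R3 at ε]
6. f(f(b, b), b)  →  f(b, b)   [R3 at ε]
7. f(b, b)  →  b   [R3 at ε]

no — NF(t₁) = cons(0, cons(b, 0)), NF(t₂) = b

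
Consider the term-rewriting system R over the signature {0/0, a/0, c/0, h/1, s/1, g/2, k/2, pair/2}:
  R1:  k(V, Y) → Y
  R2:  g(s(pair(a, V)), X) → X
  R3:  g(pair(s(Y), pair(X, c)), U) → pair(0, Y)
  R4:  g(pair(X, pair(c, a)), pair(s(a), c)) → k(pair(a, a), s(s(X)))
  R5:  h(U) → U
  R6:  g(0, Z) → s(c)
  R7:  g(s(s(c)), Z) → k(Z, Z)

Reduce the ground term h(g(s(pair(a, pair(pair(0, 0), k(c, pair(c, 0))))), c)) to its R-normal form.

c

1. h(g(s(pair(a, pair(pair(0, 0), k(c, pair(c, 0))))), c))  →  g(s(pair(a, pair(pair(0, 0), k(c, pair(c, 0))))), c)   [R5 at ε]
2. g(s(pair(a, pair(pair(0, 0), k(c, pair(c, 0))))), c)  →  c   [R2 at ε]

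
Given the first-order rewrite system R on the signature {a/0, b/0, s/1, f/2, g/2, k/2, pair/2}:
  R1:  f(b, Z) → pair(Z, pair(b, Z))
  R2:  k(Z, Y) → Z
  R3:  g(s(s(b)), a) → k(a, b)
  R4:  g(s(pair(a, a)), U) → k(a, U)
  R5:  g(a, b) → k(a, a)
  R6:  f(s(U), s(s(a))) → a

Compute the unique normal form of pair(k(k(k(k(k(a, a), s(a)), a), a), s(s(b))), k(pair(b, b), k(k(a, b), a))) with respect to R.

1. pair(k(k(k(k(k(a, a), s(a)), a), a), s(s(b))), k(pair(b, b), k(k(a, b), a)))  →  pair(k(k(k(k(a, a), s(a)), a), a), k(pair(b, b), k(k(a, b), a)))   [R2 at 1]
2. pair(k(k(k(k(a, a), s(a)), a), a), k(pair(b, b), k(k(a, b), a)))  →  pair(k(k(k(a, a), s(a)), a), k(pair(b, b), k(k(a, b), a)))   [R2 at 1]
3. pair(k(k(k(a, a), s(a)), a), k(pair(b, b), k(k(a, b), a)))  →  pair(k(k(a, a), s(a)), k(pair(b, b), k(k(a, b), a)))   [R2 at 1]
4. pair(k(k(a, a), s(a)), k(pair(b, b), k(k(a, b), a)))  →  pair(k(a, a), k(pair(b, b), k(k(a, b), a)))   [R2 at 1]
5. pair(k(a, a), k(pair(b, b), k(k(a, b), a)))  →  pair(a, k(pair(b, b), k(k(a, b), a)))   [R2 at 1]
6. pair(a, k(pair(b, b), k(k(a, b), a)))  →  pair(a, pair(b, b))   [R2 at 2]

pair(a, pair(b, b))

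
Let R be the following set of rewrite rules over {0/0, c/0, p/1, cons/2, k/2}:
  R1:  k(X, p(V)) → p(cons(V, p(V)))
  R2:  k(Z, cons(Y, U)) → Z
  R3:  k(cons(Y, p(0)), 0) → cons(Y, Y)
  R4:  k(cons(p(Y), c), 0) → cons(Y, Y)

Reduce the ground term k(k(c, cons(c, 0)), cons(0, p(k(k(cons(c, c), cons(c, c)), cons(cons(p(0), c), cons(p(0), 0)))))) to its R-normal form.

c

1. k(k(c, cons(c, 0)), cons(0, p(k(k(cons(c, c), cons(c, c)), cons(cons(p(0), c), cons(p(0), 0))))))  →  k(c, cons(c, 0))   [R2 at ε]
2. k(c, cons(c, 0))  →  c   [R2 at ε]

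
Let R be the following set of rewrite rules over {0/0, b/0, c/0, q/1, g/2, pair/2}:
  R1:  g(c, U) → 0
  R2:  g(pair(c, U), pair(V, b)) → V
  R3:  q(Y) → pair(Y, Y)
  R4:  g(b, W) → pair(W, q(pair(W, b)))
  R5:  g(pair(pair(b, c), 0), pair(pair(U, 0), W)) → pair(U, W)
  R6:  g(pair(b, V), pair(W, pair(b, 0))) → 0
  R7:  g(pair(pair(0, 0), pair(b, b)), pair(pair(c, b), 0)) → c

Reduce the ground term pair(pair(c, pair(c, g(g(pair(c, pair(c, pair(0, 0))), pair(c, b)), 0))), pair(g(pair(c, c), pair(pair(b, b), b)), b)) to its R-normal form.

pair(pair(c, pair(c, 0)), pair(pair(b, b), b))

1. pair(pair(c, pair(c, g(g(pair(c, pair(c, pair(0, 0))), pair(c, b)), 0))), pair(g(pair(c, c), pair(pair(b, b), b)), b))  →  pair(pair(c, pair(c, g(c, 0))), pair(g(pair(c, c), pair(pair(b, b), b)), b))   [R2 at 1.2.2.1]
2. pair(pair(c, pair(c, g(c, 0))), pair(g(pair(c, c), pair(pair(b, b), b)), b))  →  pair(pair(c, pair(c, 0)), pair(g(pair(c, c), pair(pair(b, b), b)), b))   [R1 at 1.2.2]
3. pair(pair(c, pair(c, 0)), pair(g(pair(c, c), pair(pair(b, b), b)), b))  →  pair(pair(c, pair(c, 0)), pair(pair(b, b), b))   [R2 at 2.1]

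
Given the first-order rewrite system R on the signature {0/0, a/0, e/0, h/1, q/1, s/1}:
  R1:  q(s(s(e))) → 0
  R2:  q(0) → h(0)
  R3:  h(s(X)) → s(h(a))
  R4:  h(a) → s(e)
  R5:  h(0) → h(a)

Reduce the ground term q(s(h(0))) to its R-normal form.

0

1. q(s(h(0)))  →  q(s(h(a)))   [R5 at 1.1]
2. q(s(h(a)))  →  q(s(s(e)))   [R4 at 1.1]
3. q(s(s(e)))  →  0   [R1 at ε]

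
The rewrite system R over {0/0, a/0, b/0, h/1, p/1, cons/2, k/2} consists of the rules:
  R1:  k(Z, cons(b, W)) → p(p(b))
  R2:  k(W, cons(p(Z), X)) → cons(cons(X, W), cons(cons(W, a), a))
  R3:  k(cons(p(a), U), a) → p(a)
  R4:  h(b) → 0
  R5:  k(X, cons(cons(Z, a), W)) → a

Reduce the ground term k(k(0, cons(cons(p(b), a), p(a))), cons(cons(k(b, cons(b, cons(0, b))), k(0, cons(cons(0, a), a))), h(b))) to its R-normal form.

1. k(k(0, cons(cons(p(b), a), p(a))), cons(cons(k(b, cons(b, cons(0, b))), k(0, cons(cons(0, a), a))), h(b)))  →  k(a, cons(cons(k(b, cons(b, cons(0, b))), k(0, cons(cons(0, a), a))), h(b)))   [R5 at 1]
2. k(a, cons(cons(k(b, cons(b, cons(0, b))), k(0, cons(cons(0, a), a))), h(b)))  →  k(a, cons(cons(p(p(b)), k(0, cons(cons(0, a), a))), h(b)))   [R1 at 2.1.1]
3. k(a, cons(cons(p(p(b)), k(0, cons(cons(0, a), a))), h(b)))  →  k(a, cons(cons(p(p(b)), a), h(b)))   [R5 at 2.1.2]
4. k(a, cons(cons(p(p(b)), a), h(b)))  →  a   [R5 at ε]

a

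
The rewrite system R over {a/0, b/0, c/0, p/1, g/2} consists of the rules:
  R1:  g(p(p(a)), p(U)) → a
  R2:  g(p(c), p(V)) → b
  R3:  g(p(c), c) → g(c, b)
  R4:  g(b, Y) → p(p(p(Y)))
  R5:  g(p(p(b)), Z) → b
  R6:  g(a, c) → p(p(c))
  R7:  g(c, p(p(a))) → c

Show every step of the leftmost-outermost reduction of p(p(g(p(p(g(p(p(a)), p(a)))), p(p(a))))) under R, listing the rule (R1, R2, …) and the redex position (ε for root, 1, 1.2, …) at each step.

p(p(a))

1. p(p(g(p(p(g(p(p(a)), p(a)))), p(p(a)))))  →  p(p(g(p(p(a)), p(p(a)))))   [R1 at 1.1.1.1.1]
2. p(p(g(p(p(a)), p(p(a)))))  →  p(p(a))   [R1 at 1.1]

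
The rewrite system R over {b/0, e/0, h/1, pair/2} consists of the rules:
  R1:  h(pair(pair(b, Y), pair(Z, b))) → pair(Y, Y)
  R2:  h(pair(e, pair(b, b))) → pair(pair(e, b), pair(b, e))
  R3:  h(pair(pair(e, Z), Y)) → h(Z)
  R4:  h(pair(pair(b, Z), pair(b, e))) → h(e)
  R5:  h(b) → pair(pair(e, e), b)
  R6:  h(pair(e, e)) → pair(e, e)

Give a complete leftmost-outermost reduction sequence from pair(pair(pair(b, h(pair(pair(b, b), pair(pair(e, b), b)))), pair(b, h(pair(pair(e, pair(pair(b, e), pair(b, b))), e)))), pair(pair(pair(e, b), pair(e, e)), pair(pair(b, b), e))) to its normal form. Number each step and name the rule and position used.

1. pair(pair(pair(b, h(pair(pair(b, b), pair(pair(e, b), b)))), pair(b, h(pair(pair(e, pair(pair(b, e), pair(b, b))), e)))), pair(pair(pair(e, b), pair(e, e)), pair(pair(b, b), e)))  →  pair(pair(pair(b, pair(b, b)), pair(b, h(pair(pair(e, pair(pair(b, e), pair(b, b))), e)))), pair(pair(pair(e, b), pair(e, e)), pair(pair(b, b), e)))   [R1 at 1.1.2]
2. pair(pair(pair(b, pair(b, b)), pair(b, h(pair(pair(e, pair(pair(b, e), pair(b, b))), e)))), pair(pair(pair(e, b), pair(e, e)), pair(pair(b, b), e)))  →  pair(pair(pair(b, pair(b, b)), pair(b, h(pair(pair(b, e), pair(b, b))))), pair(pair(pair(e, b), pair(e, e)), pair(pair(b, b), e)))   [R3 at 1.2.2]
3. pair(pair(pair(b, pair(b, b)), pair(b, h(pair(pair(b, e), pair(b, b))))), pair(pair(pair(e, b), pair(e, e)), pair(pair(b, b), e)))  →  pair(pair(pair(b, pair(b, b)), pair(b, pair(e, e))), pair(pair(pair(e, b), pair(e, e)), pair(pair(b, b), e)))   [R1 at 1.2.2]

pair(pair(pair(b, pair(b, b)), pair(b, pair(e, e))), pair(pair(pair(e, b), pair(e, e)), pair(pair(b, b), e)))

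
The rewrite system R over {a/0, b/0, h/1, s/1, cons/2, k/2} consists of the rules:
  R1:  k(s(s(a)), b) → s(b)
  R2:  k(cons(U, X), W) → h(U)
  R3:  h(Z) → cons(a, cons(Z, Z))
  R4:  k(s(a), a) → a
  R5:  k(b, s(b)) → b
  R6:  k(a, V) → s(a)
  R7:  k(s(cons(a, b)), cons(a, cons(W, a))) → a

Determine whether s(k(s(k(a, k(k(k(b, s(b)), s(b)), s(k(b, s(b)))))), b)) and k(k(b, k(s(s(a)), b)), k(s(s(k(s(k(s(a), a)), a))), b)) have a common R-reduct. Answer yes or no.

Reduce t₁ = s(k(s(k(a, k(k(k(b, s(b)), s(b)), s(k(b, s(b)))))), b)):
1. s(k(s(k(a, k(k(k(b, s(b)), s(b)), s(k(b, s(b)))))), b))  →  s(k(s(s(a)), b))   [R6 at 1.1.1]
2. s(k(s(s(a)), b))  →  s(s(b))   [R1 at 1]

Reduce t₂ = k(k(b, k(s(s(a)), b)), k(s(s(k(s(k(s(a), a)), a))), b)):
1. k(k(b, k(s(s(a)), b)), k(s(s(k(s(k(s(a), a)), a))), b))  →  k(k(b, s(b)), k(s(s(k(s(k(s(a), a)), a))), b))   [R1 at 1.2]
2. k(k(b, s(b)), k(s(s(k(s(k(s(a), a)), a))), b))  →  k(b, k(s(s(k(s(k(s(a), a)), a))), b))   [R5 at 1]
3. k(b, k(s(s(k(s(k(s(a), a)), a))), b))  →  k(b, k(s(s(k(s(a), a))), b))   [R4 at 2.1.1.1.1.1]
4. k(b, k(s(s(k(s(a), a))), b))  →  k(b, k(s(s(a)), b))   [R4 at 2.1.1.1]
5. k(b, k(s(s(a)), b))  →  k(b, s(b))   [R1 at 2]
6. k(b, s(b))  →  b   [R5 at ε]

no — NF(t₁) = s(s(b)), NF(t₂) = b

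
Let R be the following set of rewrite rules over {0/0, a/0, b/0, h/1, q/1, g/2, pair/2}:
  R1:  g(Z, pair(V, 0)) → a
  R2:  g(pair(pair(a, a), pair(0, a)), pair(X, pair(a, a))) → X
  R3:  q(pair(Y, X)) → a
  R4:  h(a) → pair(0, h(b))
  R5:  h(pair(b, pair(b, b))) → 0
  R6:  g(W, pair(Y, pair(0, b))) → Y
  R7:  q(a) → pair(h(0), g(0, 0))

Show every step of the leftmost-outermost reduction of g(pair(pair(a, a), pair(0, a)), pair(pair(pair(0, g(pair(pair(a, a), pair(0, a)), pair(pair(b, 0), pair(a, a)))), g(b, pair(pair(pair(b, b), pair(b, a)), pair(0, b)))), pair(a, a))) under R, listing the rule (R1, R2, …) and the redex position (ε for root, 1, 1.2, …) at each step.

1. g(pair(pair(a, a), pair(0, a)), pair(pair(pair(0, g(pair(pair(a, a), pair(0, a)), pair(pair(b, 0), pair(a, a)))), g(b, pair(pair(pair(b, b), pair(b, a)), pair(0, b)))), pair(a, a)))  →  pair(pair(0, g(pair(pair(a, a), pair(0, a)), pair(pair(b, 0), pair(a, a)))), g(b, pair(pair(pair(b, b), pair(b, a)), pair(0, b))))   [R2 at ε]
2. pair(pair(0, g(pair(pair(a, a), pair(0, a)), pair(pair(b, 0), pair(a, a)))), g(b, pair(pair(pair(b, b), pair(b, a)), pair(0, b))))  →  pair(pair(0, pair(b, 0)), g(b, pair(pair(pair(b, b), pair(b, a)), pair(0, b))))   [R2 at 1.2]
3. pair(pair(0, pair(b, 0)), g(b, pair(pair(pair(b, b), pair(b, a)), pair(0, b))))  →  pair(pair(0, pair(b, 0)), pair(pair(b, b), pair(b, a)))   [R6 at 2]

pair(pair(0, pair(b, 0)), pair(pair(b, b), pair(b, a)))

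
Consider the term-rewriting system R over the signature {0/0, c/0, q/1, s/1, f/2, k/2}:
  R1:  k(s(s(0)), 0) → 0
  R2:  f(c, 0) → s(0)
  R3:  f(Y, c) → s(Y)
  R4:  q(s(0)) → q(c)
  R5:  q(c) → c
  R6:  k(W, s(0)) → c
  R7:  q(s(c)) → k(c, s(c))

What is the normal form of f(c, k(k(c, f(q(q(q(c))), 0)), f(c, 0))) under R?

s(c)

1. f(c, k(k(c, f(q(q(q(c))), 0)), f(c, 0)))  →  f(c, k(k(c, f(q(q(c)), 0)), f(c, 0)))   [R5 at 2.1.2.1.1.1]
2. f(c, k(k(c, f(q(q(c)), 0)), f(c, 0)))  →  f(c, k(k(c, f(q(c), 0)), f(c, 0)))   [R5 at 2.1.2.1.1]
3. f(c, k(k(c, f(q(c), 0)), f(c, 0)))  →  f(c, k(k(c, f(c, 0)), f(c, 0)))   [R5 at 2.1.2.1]
4. f(c, k(k(c, f(c, 0)), f(c, 0)))  →  f(c, k(k(c, s(0)), f(c, 0)))   [R2 at 2.1.2]
5. f(c, k(k(c, s(0)), f(c, 0)))  →  f(c, k(c, f(c, 0)))   [R6 at 2.1]
6. f(c, k(c, f(c, 0)))  →  f(c, k(c, s(0)))   [R2 at 2.2]
7. f(c, k(c, s(0)))  →  f(c, c)   [R6 at 2]
8. f(c, c)  →  s(c)   [R3 at ε]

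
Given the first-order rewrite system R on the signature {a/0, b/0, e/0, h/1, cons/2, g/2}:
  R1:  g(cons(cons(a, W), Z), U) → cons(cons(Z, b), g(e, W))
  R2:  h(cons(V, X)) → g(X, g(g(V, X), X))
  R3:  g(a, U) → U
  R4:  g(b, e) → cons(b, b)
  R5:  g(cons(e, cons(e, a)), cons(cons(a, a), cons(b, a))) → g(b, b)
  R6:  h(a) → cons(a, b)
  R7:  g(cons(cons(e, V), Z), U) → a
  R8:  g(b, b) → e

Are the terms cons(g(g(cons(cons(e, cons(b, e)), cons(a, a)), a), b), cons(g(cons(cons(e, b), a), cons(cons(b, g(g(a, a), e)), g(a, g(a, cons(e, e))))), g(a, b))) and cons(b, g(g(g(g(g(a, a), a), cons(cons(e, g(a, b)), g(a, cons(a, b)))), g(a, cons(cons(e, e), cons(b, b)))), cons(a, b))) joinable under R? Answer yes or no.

yes — NF(t₁) = cons(b, cons(a, b)), NF(t₂) = cons(b, cons(a, b))

Reduce t₁ = cons(g(g(cons(cons(e, cons(b, e)), cons(a, a)), a), b), cons(g(cons(cons(e, b), a), cons(cons(b, g(g(a, a), e)), g(a, g(a, cons(e, e))))), g(a, b))):
1. cons(g(g(cons(cons(e, cons(b, e)), cons(a, a)), a), b), cons(g(cons(cons(e, b), a), cons(cons(b, g(g(a, a), e)), g(a, g(a, cons(e, e))))), g(a, b)))  →  cons(g(a, b), cons(g(cons(cons(e, b), a), cons(cons(b, g(g(a, a), e)), g(a, g(a, cons(e, e))))), g(a, b)))   [R7 at 1.1]
2. cons(g(a, b), cons(g(cons(cons(e, b), a), cons(cons(b, g(g(a, a), e)), g(a, g(a, cons(e, e))))), g(a, b)))  →  cons(b, cons(g(cons(cons(e, b), a), cons(cons(b, g(g(a, a), e)), g(a, g(a, cons(e, e))))), g(a, b)))   [R3 at 1]
3. cons(b, cons(g(cons(cons(e, b), a), cons(cons(b, g(g(a, a), e)), g(a, g(a, cons(e, e))))), g(a, b)))  →  cons(b, cons(a, g(a, b)))   [R7 at 2.1]
4. cons(b, cons(a, g(a, b)))  →  cons(b, cons(a, b))   [R3 at 2.2]

Reduce t₂ = cons(b, g(g(g(g(g(a, a), a), cons(cons(e, g(a, b)), g(a, cons(a, b)))), g(a, cons(cons(e, e), cons(b, b)))), cons(a, b))):
1. cons(b, g(g(g(g(g(a, a), a), cons(cons(e, g(a, b)), g(a, cons(a, b)))), g(a, cons(cons(e, e), cons(b, b)))), cons(a, b)))  →  cons(b, g(g(g(g(a, a), cons(cons(e, g(a, b)), g(a, cons(a, b)))), g(a, cons(cons(e, e), cons(b, b)))), cons(a, b)))   [R3 at 2.1.1.1.1]
2. cons(b, g(g(g(g(a, a), cons(cons(e, g(a, b)), g(a, cons(a, b)))), g(a, cons(cons(e, e), cons(b, b)))), cons(a, b)))  →  cons(b, g(g(g(a, cons(cons(e, g(a, b)), g(a, cons(a, b)))), g(a, cons(cons(e, e), cons(b, b)))), cons(a, b)))   [R3 at 2.1.1.1]
3. cons(b, g(g(g(a, cons(cons(e, g(a, b)), g(a, cons(a, b)))), g(a, cons(cons(e, e), cons(b, b)))), cons(a, b)))  →  cons(b, g(g(cons(cons(e, g(a, b)), g(a, cons(a, b))), g(a, cons(cons(e, e), cons(b, b)))), cons(a, b)))   [R3 at 2.1.1]
4. cons(b, g(g(cons(cons(e, g(a, b)), g(a, cons(a, b))), g(a, cons(cons(e, e), cons(b, b)))), cons(a, b)))  →  cons(b, g(a, cons(a, b)))   [R7 at 2.1]
5. cons(b, g(a, cons(a, b)))  →  cons(b, cons(a, b))   [R3 at 2]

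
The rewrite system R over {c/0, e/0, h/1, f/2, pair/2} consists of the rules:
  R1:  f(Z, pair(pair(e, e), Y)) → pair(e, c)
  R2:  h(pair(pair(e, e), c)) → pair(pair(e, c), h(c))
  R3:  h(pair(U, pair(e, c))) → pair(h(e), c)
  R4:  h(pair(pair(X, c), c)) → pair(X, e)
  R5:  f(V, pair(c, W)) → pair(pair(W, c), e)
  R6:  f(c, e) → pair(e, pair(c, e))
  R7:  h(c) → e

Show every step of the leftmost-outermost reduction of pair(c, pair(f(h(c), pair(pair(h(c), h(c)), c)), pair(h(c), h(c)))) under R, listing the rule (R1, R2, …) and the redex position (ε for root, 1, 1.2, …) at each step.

pair(c, pair(pair(e, c), pair(e, e)))

1. pair(c, pair(f(h(c), pair(pair(h(c), h(c)), c)), pair(h(c), h(c))))  →  pair(c, pair(f(e, pair(pair(h(c), h(c)), c)), pair(h(c), h(c))))   [R7 at 2.1.1]
2. pair(c, pair(f(e, pair(pair(h(c), h(c)), c)), pair(h(c), h(c))))  →  pair(c, pair(f(e, pair(pair(e, h(c)), c)), pair(h(c), h(c))))   [R7 at 2.1.2.1.1]
3. pair(c, pair(f(e, pair(pair(e, h(c)), c)), pair(h(c), h(c))))  →  pair(c, pair(f(e, pair(pair(e, e), c)), pair(h(c), h(c))))   [R7 at 2.1.2.1.2]
4. pair(c, pair(f(e, pair(pair(e, e), c)), pair(h(c), h(c))))  →  pair(c, pair(pair(e, c), pair(h(c), h(c))))   [R1 at 2.1]
5. pair(c, pair(pair(e, c), pair(h(c), h(c))))  →  pair(c, pair(pair(e, c), pair(e, h(c))))   [R7 at 2.2.1]
6. pair(c, pair(pair(e, c), pair(e, h(c))))  →  pair(c, pair(pair(e, c), pair(e, e)))   [R7 at 2.2.2]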